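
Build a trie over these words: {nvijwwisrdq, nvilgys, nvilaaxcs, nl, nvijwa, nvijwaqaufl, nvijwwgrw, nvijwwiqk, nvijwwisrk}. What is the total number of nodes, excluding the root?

33

Trace insertions, counting only characters that open a new branch:
  "nvijwwisrdq" → 11 new (n, v, i, j, w, w, i, s, r, d, q)
  "nvilgys" → prefix "nvi" already present; 4 new (l, g, y, s)
  "nvilaaxcs" → prefix "nvil" already present; 5 new (a, a, x, c, s)
  "nl" → prefix "n" already present; 1 new (l)
  "nvijwa" → prefix "nvijw" already present; 1 new (a)
  "nvijwaqaufl" → prefix "nvijwa" already present; 5 new (q, a, u, f, l)
  "nvijwwgrw" → prefix "nvijww" already present; 3 new (g, r, w)
  "nvijwwiqk" → prefix "nvijwwi" already present; 2 new (q, k)
  "nvijwwisrk" → prefix "nvijwwisr" already present; 1 new (k)
Total nodes = 11 + 4 + 5 + 1 + 1 + 5 + 3 + 2 + 1 = 33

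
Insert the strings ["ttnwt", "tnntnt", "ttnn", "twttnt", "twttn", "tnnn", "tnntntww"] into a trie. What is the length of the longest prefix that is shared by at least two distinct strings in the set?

6

Equivalently: take the maximum, over all pairs, of their longest common prefix length.
"tnntnt" and "tnntntww" agree on "tnntnt" (6 characters) before diverging; nothing deeper is shared.
Longest shared-prefix length: 6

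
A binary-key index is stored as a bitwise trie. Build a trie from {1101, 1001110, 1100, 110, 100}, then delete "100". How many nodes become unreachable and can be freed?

0

A node on "100"'s path can go only if nothing else ends at it or branches off below it.
Every node on "100" is still needed (e.g. by "1001110"), so nothing is freed.
Nodes removed: 0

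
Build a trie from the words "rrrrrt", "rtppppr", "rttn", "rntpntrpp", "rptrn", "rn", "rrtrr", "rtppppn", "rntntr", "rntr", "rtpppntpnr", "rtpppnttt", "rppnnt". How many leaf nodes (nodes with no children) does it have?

A leaf is a node with no children — equivalently, the end of a word that is not a proper prefix of any other stored word.
Those words: "rntntr", "rntpntrpp", "rntr", "rppnnt", "rptrn", "rrrrrt", "rrtrr", "rtpppntpnr", "rtpppnttt", "rtppppn", "rtppppr", "rttn"
Leaf count: 12

12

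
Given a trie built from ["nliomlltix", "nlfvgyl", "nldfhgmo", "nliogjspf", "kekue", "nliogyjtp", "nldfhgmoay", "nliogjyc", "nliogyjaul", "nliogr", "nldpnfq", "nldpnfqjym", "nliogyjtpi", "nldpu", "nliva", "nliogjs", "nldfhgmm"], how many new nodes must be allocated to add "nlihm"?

2

"nli" is already a path in the trie; the remaining "hm" must be added.
So 5 − 3 = 2 new nodes.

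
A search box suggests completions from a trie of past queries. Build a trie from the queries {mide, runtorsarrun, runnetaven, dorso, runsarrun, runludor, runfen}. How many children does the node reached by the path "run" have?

The children of the "run" node are the distinct next characters among strings starting with "run".
Characters that immediately follow "run" among the stored strings: {f, l, n, s, t}.
That node has 5 child edges.

5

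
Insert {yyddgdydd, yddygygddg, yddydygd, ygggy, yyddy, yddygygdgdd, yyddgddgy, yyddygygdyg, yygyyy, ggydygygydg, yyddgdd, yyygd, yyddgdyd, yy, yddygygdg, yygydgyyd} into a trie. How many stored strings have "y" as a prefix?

15

Traverse to the node for "y", then collect every word in that subtree.
Words under "y": yddydygd, yddygygddg, yddygygdg, yddygygdgdd, ygggy, yy, yyddgdd, yyddgddgy, yyddgdyd, yyddgdydd, yyddy, yyddygygdyg, yygydgyyd, yygyyy, yyygd
Count: 15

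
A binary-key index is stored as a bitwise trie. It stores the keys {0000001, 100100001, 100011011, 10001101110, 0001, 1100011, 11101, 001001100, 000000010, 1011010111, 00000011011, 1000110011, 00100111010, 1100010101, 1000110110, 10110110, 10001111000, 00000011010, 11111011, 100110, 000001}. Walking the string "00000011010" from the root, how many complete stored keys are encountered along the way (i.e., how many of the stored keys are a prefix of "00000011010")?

Traverse "00000011010" character by character; count nodes along the way that are marked as word ends.
Prefixes of the query that are stored words: "0000001", "00000011010"
Count: 2

2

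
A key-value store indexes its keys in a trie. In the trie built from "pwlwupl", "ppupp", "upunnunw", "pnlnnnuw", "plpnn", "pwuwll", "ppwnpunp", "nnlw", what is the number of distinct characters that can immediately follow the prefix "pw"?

2

Follow the path "pw" to its node, then look at its outgoing edges.
Distinct next characters after "pw": l, u.
That node has 2 child edges.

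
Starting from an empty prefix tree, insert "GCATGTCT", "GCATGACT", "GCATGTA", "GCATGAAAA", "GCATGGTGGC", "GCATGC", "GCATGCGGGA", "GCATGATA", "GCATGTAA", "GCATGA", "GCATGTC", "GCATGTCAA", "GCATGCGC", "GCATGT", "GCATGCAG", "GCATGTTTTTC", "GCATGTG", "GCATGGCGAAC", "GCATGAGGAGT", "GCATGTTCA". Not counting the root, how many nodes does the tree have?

51

For each word, the new-node count is its length minus the longest prefix already in the trie:
  "GCATGTCT" → 8 new (G, C, A, T, G, T, C, T)
  "GCATGACT" → prefix "GCATG" already present; 3 new (A, C, T)
  "GCATGTA" → prefix "GCATGT" already present; 1 new (A)
  "GCATGAAAA" → prefix "GCATGA" already present; 3 new (A, A, A)
  "GCATGGTGGC" → prefix "GCATG" already present; 5 new (G, T, G, G, C)
  "GCATGC" → prefix "GCATG" already present; 1 new (C)
  "GCATGCGGGA" → prefix "GCATGC" already present; 4 new (G, G, G, A)
  "GCATGATA" → prefix "GCATGA" already present; 2 new (T, A)
  "GCATGTAA" → prefix "GCATGTA" already present; 1 new (A)
  "GCATGA" → prefix "GCATGA" already present; 0 new (none)
  "GCATGTC" → prefix "GCATGTC" already present; 0 new (none)
  "GCATGTCAA" → prefix "GCATGTC" already present; 2 new (A, A)
  "GCATGCGC" → prefix "GCATGCG" already present; 1 new (C)
  "GCATGT" → prefix "GCATGT" already present; 0 new (none)
  "GCATGCAG" → prefix "GCATGC" already present; 2 new (A, G)
  "GCATGTTTTTC" → prefix "GCATGT" already present; 5 new (T, T, T, T, C)
  "GCATGTG" → prefix "GCATGT" already present; 1 new (G)
  "GCATGGCGAAC" → prefix "GCATGG" already present; 5 new (C, G, A, A, C)
  "GCATGAGGAGT" → prefix "GCATGA" already present; 5 new (G, G, A, G, T)
  "GCATGTTCA" → prefix "GCATGTT" already present; 2 new (C, A)
Total nodes = 8 + 3 + 1 + 3 + 5 + 1 + 4 + 2 + 1 + 0 + 0 + 2 + 1 + 0 + 2 + 5 + 1 + 5 + 5 + 2 = 51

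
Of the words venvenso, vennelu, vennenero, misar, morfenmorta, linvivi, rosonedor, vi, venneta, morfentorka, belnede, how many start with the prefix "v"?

5

Traverse to the node for "v", then collect every word in that subtree.
Matches: "vennelu", "vennenero", "venneta", "venvenso", "vi"
Count: 5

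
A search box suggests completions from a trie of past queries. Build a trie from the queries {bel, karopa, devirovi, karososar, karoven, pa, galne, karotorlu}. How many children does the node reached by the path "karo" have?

4

The children of the "karo" node are the distinct next characters among strings starting with "karo".
Distinct next characters after "karo": p, s, t, v.
That node has 4 child edges.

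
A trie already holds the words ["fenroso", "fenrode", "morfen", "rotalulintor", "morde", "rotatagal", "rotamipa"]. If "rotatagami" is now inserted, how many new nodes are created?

Walking "rotatagami" from the root, the first 8 characters ("rotataga") follow existing edges; "m" is the first miss.
Each of the 2 remaining characters creates one node.

2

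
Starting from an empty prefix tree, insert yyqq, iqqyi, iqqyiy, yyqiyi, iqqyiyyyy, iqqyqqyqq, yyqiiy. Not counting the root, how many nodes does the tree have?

23

Trace insertions, counting only characters that open a new branch:
  "yyqq" → 4 new (y, y, q, q)
  "iqqyi" → 5 new (i, q, q, y, i)
  "iqqyiy" → prefix "iqqyi" already present; 1 new (y)
  "yyqiyi" → prefix "yyq" already present; 3 new (i, y, i)
  "iqqyiyyyy" → prefix "iqqyiy" already present; 3 new (y, y, y)
  "iqqyqqyqq" → prefix "iqqy" already present; 5 new (q, q, y, q, q)
  "yyqiiy" → prefix "yyqi" already present; 2 new (i, y)
Total nodes = 4 + 5 + 1 + 3 + 3 + 5 + 2 = 23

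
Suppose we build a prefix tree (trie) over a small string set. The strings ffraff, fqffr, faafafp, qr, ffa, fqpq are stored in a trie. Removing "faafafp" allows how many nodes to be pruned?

6

A node on "faafafp"'s path can go only if nothing else ends at it or branches off below it.
The suffix "aafafp" (6 nodes) is used only by "faafafp"; the node for "f" still has the child "f", so pruning stops there.
Nodes removed: 6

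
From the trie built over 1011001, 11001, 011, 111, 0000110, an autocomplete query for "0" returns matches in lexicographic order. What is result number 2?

Filter for "0…" and sort: "0000110", "011"
Position 2: 011

011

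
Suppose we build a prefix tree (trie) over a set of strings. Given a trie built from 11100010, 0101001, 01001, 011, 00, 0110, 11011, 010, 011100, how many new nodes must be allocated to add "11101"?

1

The longest prefix of "11101" already in the trie is "1110" (length 4).
Each of the 1 remaining characters creates one node.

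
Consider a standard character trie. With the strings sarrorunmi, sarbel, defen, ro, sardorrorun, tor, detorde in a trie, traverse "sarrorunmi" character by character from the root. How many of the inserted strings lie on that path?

1

Check each prefix of "sarrorunmi" against the stored set — each match is an end-marker on the path.
Prefixes of the query that are stored words: "sarrorunmi"
Count: 1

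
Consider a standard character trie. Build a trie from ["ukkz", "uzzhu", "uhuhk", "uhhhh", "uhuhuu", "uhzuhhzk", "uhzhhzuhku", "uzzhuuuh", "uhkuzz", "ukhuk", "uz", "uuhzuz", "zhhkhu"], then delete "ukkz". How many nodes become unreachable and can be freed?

2

A node on "ukkz"'s path can go only if nothing else ends at it or branches off below it.
The suffix "kz" (2 nodes) is used only by "ukkz"; the node for "uk" still has the child "h", so pruning stops there.
Nodes removed: 2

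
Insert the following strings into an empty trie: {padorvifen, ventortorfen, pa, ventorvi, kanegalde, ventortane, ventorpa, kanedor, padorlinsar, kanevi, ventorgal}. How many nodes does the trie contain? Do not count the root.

52

Trace insertions, counting only characters that open a new branch:
  "padorvifen" → 10 new (p, a, d, o, r, v, i, f, e, n)
  "ventortorfen" → 12 new (v, e, n, t, o, r, t, o, r, f, e, n)
  "pa" → prefix "pa" already present; 0 new (none)
  "ventorvi" → prefix "ventor" already present; 2 new (v, i)
  "kanegalde" → 9 new (k, a, n, e, g, a, l, d, e)
  "ventortane" → prefix "ventort" already present; 3 new (a, n, e)
  "ventorpa" → prefix "ventor" already present; 2 new (p, a)
  "kanedor" → prefix "kane" already present; 3 new (d, o, r)
  "padorlinsar" → prefix "pador" already present; 6 new (l, i, n, s, a, r)
  "kanevi" → prefix "kane" already present; 2 new (v, i)
  "ventorgal" → prefix "ventor" already present; 3 new (g, a, l)
Total nodes = 10 + 12 + 0 + 2 + 9 + 3 + 2 + 3 + 6 + 2 + 3 = 52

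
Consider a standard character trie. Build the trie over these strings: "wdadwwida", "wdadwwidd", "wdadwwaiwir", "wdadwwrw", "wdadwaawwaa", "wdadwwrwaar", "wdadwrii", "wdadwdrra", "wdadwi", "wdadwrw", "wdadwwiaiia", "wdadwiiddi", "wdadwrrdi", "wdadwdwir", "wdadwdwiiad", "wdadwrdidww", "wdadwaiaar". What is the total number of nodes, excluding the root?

61

Insert word by word; a character creates a node only if that edge doesn't already exist:
  "wdadwwida" → 9 new (w, d, a, d, w, w, i, d, a)
  "wdadwwidd" → prefix "wdadwwid" already present; 1 new (d)
  "wdadwwaiwir" → prefix "wdadww" already present; 5 new (a, i, w, i, r)
  "wdadwwrw" → prefix "wdadww" already present; 2 new (r, w)
  "wdadwaawwaa" → prefix "wdadw" already present; 6 new (a, a, w, w, a, a)
  "wdadwwrwaar" → prefix "wdadwwrw" already present; 3 new (a, a, r)
  "wdadwrii" → prefix "wdadw" already present; 3 new (r, i, i)
  "wdadwdrra" → prefix "wdadw" already present; 4 new (d, r, r, a)
  "wdadwi" → prefix "wdadw" already present; 1 new (i)
  "wdadwrw" → prefix "wdadwr" already present; 1 new (w)
  "wdadwwiaiia" → prefix "wdadwwi" already present; 4 new (a, i, i, a)
  "wdadwiiddi" → prefix "wdadwi" already present; 4 new (i, d, d, i)
  "wdadwrrdi" → prefix "wdadwr" already present; 3 new (r, d, i)
  "wdadwdwir" → prefix "wdadwd" already present; 3 new (w, i, r)
  "wdadwdwiiad" → prefix "wdadwdwi" already present; 3 new (i, a, d)
  "wdadwrdidww" → prefix "wdadwr" already present; 5 new (d, i, d, w, w)
  "wdadwaiaar" → prefix "wdadwa" already present; 4 new (i, a, a, r)
Total nodes = 9 + 1 + 5 + 2 + 6 + 3 + 3 + 4 + 1 + 1 + 4 + 4 + 3 + 3 + 3 + 5 + 4 = 61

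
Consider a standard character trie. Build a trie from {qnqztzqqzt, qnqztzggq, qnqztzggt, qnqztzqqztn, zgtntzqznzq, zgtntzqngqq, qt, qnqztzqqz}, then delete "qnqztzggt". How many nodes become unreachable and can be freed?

Walk "qnqztzggt" from the leaf back toward the root, removing each node that no remaining word uses.
The suffix "t" (1 node) is used only by "qnqztzggt"; the node for "qnqztzgg" still has the child "q", so pruning stops there.
Nodes removed: 1

1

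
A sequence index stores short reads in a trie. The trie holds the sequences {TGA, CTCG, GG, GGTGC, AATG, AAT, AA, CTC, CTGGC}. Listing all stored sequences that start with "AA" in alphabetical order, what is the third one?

Filter for "AA…" and sort: "AA", "AAT", "AATG"
The 3rd is AATG.

AATG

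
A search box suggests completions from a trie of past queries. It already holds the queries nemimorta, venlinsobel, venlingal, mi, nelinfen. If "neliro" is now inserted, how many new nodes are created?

The longest prefix of "neliro" already in the trie is "neli" (length 4).
Each of the 2 remaining characters creates one node.

2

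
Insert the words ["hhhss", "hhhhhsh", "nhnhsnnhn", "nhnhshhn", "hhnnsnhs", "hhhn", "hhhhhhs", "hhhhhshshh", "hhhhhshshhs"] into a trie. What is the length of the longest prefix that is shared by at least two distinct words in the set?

10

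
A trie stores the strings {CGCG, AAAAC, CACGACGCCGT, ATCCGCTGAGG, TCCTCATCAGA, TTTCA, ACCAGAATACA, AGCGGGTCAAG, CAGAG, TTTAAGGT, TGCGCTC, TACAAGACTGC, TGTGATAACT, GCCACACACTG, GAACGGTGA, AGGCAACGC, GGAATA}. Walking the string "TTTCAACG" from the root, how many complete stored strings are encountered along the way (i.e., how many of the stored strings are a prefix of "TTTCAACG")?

1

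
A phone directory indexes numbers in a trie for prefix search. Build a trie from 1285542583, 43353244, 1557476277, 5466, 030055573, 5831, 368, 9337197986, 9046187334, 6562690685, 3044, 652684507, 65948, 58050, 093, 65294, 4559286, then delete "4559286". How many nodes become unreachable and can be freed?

6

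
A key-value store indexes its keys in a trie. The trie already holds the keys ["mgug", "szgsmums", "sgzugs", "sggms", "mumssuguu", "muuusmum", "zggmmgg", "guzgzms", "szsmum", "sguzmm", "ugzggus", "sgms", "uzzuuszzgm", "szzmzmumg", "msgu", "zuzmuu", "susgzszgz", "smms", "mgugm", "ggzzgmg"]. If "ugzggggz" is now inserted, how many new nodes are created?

"ugzgg" is already a path in the trie; the remaining "ggz" must be added.
Each of the 3 remaining characters creates one node.

3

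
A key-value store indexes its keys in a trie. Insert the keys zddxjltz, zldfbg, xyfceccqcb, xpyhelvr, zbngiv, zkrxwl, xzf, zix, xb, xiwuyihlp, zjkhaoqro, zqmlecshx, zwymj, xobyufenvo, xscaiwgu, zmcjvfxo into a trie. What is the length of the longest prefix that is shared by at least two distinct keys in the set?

1

Look for the deepest trie node that still has at least two words in its subtree.
"xb" and "xiwuyihlp" agree on "x" (1 characters) before diverging; nothing deeper is shared.
Longest shared-prefix length: 1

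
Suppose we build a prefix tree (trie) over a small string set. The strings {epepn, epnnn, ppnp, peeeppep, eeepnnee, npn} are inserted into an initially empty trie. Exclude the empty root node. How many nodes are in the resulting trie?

Count nodes per top-level branch (shared prefixes stored once):
  'e'-branch (eeepnnee, epepn, epnnn): 15 nodes
  'n'-branch (npn): 3 nodes
  'p'-branch (peeeppep, ppnp): 11 nodes
Sum: 29

29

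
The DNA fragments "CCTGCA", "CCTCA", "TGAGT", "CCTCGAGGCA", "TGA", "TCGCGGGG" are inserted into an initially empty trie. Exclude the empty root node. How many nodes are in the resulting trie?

26

Count nodes per top-level branch (shared prefixes stored once):
  'C'-branch (CCTCA, CCTCGAGGCA, CCTGCA): 14 nodes
  'T'-branch (TCGCGGGG, TGA, TGAGT): 12 nodes
Sum: 26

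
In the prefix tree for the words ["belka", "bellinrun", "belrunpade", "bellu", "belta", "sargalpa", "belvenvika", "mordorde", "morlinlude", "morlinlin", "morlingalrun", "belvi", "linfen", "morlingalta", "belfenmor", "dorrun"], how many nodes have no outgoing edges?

16

Leaves are exactly the stored words that no other stored word extends.
Those words: "belfenmor", "belka", "bellinrun", "bellu", "belrunpade", "belta", "belvenvika", "belvi", "dorrun", "linfen", "mordorde", "morlingalrun", "morlingalta", "morlinlin", "morlinlude", "sargalpa"
Leaf count: 16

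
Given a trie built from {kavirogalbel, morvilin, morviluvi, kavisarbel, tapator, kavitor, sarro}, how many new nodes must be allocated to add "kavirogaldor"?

3

Walking "kavirogaldor" from the root, the first 9 characters ("kavirogal") follow existing edges; "d" is the first miss.
New nodes needed: |"kavirogaldor"| − 9 = 12 − 9 = 3.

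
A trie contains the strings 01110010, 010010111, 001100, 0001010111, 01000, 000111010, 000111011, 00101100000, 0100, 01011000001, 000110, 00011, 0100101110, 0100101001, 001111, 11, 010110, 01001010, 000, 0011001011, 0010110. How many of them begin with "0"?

20

Traverse to the node for "0", then collect every word in that subtree.
Words under "0": 000, 0001010111, 00011, 000110, 000111010, 000111011, 0010110, 00101100000, 001100, 0011001011, 001111, 0100, 01000, 01001010, 0100101001, 010010111, 0100101110, 010110, 01011000001, 01110010
Count: 20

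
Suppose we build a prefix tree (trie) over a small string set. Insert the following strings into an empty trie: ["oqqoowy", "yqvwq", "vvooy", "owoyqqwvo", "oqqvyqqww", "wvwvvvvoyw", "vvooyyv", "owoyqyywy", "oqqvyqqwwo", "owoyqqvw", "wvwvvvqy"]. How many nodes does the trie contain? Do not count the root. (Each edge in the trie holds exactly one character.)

Trace insertions, counting only characters that open a new branch:
  "oqqoowy" → 7 new (o, q, q, o, o, w, y)
  "yqvwq" → 5 new (y, q, v, w, q)
  "vvooy" → 5 new (v, v, o, o, y)
  "owoyqqwvo" → prefix "o" already present; 8 new (w, o, y, q, q, w, v, o)
  "oqqvyqqww" → prefix "oqq" already present; 6 new (v, y, q, q, w, w)
  "wvwvvvvoyw" → 10 new (w, v, w, v, v, v, v, o, y, w)
  "vvooyyv" → prefix "vvooy" already present; 2 new (y, v)
  "owoyqyywy" → prefix "owoyq" already present; 4 new (y, y, w, y)
  "oqqvyqqwwo" → prefix "oqqvyqqww" already present; 1 new (o)
  "owoyqqvw" → prefix "owoyqq" already present; 2 new (v, w)
  "wvwvvvqy" → prefix "wvwvvv" already present; 2 new (q, y)
Total nodes = 7 + 5 + 5 + 8 + 6 + 10 + 2 + 4 + 1 + 2 + 2 = 52

52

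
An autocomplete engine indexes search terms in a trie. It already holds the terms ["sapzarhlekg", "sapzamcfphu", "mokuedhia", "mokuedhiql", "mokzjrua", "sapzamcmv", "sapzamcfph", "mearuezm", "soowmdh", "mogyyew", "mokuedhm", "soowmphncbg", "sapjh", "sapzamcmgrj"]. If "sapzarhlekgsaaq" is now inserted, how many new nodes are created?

Walking "sapzarhlekgsaaq" from the root, the first 11 characters ("sapzarhlekg") follow existing edges; "s" is the first miss.
So 15 − 11 = 4 new nodes.

4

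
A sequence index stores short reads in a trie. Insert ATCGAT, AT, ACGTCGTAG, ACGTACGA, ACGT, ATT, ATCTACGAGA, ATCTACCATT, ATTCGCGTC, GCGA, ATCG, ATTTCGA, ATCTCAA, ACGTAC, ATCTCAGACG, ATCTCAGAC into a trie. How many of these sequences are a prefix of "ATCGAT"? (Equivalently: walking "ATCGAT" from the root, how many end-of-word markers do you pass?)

Check each prefix of "ATCGAT" against the stored set — each match is an end-marker on the path.
Prefixes of the query that are stored words: "AT", "ATCG", "ATCGAT"
Count: 3

3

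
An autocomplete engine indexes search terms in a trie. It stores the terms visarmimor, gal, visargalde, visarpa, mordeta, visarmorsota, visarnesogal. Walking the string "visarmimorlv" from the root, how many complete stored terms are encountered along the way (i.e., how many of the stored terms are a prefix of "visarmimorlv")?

1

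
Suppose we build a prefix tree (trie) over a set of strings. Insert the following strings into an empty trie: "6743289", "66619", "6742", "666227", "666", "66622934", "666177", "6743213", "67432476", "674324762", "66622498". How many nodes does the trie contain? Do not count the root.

29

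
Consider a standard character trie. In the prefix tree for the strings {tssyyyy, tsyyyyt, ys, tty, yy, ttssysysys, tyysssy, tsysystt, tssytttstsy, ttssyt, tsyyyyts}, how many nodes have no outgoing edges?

A leaf is a node with no children — equivalently, the end of a word that is not a proper prefix of any other stored word.
Those words: "tssytttstsy", "tssyyyy", "tsysystt", "tsyyyyts", "ttssysysys", "ttssyt", "tty", "tyysssy", "ys", "yy"
Leaf count: 10

10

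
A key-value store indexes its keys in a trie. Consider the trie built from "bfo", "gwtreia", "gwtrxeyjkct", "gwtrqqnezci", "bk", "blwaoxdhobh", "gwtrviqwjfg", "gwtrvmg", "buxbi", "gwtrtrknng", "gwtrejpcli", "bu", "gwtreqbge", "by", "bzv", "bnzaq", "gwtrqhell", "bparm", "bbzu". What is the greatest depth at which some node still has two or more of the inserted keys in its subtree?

Equivalently: take the maximum, over all pairs, of their longest common prefix length.
"gwtreia" and "gwtrejpcli" agree on "gwtre" (5 characters) before diverging; nothing deeper is shared.
Longest shared-prefix length: 5

5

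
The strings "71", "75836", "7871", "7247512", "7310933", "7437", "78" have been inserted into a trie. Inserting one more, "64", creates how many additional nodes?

2

Nothing in the trie begins with "6"; the whole of "64" is new.
2 − 0 = 2 new nodes.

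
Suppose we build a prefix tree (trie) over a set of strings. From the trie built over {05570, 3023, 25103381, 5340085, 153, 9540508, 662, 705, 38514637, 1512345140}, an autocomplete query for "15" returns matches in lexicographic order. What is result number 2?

153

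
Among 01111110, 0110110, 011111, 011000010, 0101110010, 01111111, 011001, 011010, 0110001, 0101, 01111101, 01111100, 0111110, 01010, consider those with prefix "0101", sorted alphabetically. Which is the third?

DFS of the "0101" subtree visits, in order: "0101", "01010", "0101110010"
Position 3: 0101110010

0101110010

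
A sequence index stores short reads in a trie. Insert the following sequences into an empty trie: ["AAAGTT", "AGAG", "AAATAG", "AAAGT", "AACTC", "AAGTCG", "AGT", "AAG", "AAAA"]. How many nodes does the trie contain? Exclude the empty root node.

Insert word by word; a character creates a node only if that edge doesn't already exist:
  "AAAGTT" → 6 new (A, A, A, G, T, T)
  "AGAG" → prefix "A" already present; 3 new (G, A, G)
  "AAATAG" → prefix "AAA" already present; 3 new (T, A, G)
  "AAAGT" → prefix "AAAGT" already present; 0 new (none)
  "AACTC" → prefix "AA" already present; 3 new (C, T, C)
  "AAGTCG" → prefix "AA" already present; 4 new (G, T, C, G)
  "AGT" → prefix "AG" already present; 1 new (T)
  "AAG" → prefix "AAG" already present; 0 new (none)
  "AAAA" → prefix "AAA" already present; 1 new (A)
Total nodes = 6 + 3 + 3 + 0 + 3 + 4 + 1 + 0 + 1 = 21

21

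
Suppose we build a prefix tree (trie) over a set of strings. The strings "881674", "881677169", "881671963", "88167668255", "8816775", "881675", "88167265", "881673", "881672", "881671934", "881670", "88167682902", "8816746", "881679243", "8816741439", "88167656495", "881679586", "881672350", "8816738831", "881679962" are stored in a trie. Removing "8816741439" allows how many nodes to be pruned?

After clearing the end-marker at "8816741439", prune upward until reaching a node still needed by another word.
The suffix "1439" (4 nodes) is used only by "8816741439"; the node for "881674" still has the child "6", so pruning stops there.
Nodes removed: 4

4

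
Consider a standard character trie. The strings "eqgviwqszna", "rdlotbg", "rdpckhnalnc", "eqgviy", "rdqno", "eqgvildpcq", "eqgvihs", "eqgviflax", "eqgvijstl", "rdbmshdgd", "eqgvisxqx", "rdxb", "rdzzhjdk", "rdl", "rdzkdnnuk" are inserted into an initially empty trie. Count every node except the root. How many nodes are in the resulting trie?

71

Count nodes per top-level branch (shared prefixes stored once):
  'e'-branch (eqgviflax, eqgvihs, eqgvijstl, eqgvildpcq, eqgvisxqx, eqgviwqszna, eqgviy): 31 nodes
  'r'-branch (rdbmshdgd, rdl, rdlotbg, rdpckhnalnc, rdqno, rdxb, rdzkdnnuk, rdzzhjdk): 40 nodes
Sum: 71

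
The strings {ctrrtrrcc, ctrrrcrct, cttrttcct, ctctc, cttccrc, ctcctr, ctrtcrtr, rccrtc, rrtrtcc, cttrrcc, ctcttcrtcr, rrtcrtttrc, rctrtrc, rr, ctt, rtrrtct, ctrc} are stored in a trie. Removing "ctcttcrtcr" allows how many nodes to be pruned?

Walk "ctcttcrtcr" from the leaf back toward the root, removing each node that no remaining word uses.
The suffix "tcrtcr" (6 nodes) is used only by "ctcttcrtcr"; the node for "ctct" still has the child "c", so pruning stops there.
Nodes removed: 6

6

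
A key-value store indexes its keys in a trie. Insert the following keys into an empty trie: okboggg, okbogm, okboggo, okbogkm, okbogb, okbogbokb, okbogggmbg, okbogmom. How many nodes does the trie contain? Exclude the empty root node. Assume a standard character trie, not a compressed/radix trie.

20

Count nodes per top-level branch (shared prefixes stored once):
  'o'-branch (okbogb, okbogbokb, okboggg, okbogggmbg, okboggo, okbogkm, okbogm, okbogmom): 20 nodes
Sum: 20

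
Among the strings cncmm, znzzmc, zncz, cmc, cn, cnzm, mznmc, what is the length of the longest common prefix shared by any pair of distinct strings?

Look for the deepest trie node that still has at least two words in its subtree.
"cn" and "cncmm" agree on "cn" (2 characters) before diverging; nothing deeper is shared.
Longest shared-prefix length: 2

2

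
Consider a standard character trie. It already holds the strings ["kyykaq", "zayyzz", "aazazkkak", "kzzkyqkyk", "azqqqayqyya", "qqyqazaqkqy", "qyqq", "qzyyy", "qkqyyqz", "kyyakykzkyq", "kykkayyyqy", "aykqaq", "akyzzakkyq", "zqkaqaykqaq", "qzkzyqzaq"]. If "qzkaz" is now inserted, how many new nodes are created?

2

The longest prefix of "qzkaz" already in the trie is "qzk" (length 3).
So 5 − 3 = 2 new nodes.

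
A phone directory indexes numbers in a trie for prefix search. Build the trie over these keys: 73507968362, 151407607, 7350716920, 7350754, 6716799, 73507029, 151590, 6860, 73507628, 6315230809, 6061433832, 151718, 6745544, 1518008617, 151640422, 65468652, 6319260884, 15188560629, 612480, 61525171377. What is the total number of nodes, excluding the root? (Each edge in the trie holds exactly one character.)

Trace insertions, counting only characters that open a new branch:
  "73507968362" → 11 new (7, 3, 5, 0, 7, 9, 6, 8, 3, 6, 2)
  "151407607" → 9 new (1, 5, 1, 4, 0, 7, 6, 0, 7)
  "7350716920" → prefix "73507" already present; 5 new (1, 6, 9, 2, 0)
  "7350754" → prefix "73507" already present; 2 new (5, 4)
  "6716799" → 7 new (6, 7, 1, 6, 7, 9, 9)
  "73507029" → prefix "73507" already present; 3 new (0, 2, 9)
  "151590" → prefix "151" already present; 3 new (5, 9, 0)
  "6860" → prefix "6" already present; 3 new (8, 6, 0)
  "73507628" → prefix "73507" already present; 3 new (6, 2, 8)
  "6315230809" → prefix "6" already present; 9 new (3, 1, 5, 2, 3, 0, 8, 0, 9)
  "6061433832" → prefix "6" already present; 9 new (0, 6, 1, 4, 3, 3, 8, 3, 2)
  "151718" → prefix "151" already present; 3 new (7, 1, 8)
  "6745544" → prefix "67" already present; 5 new (4, 5, 5, 4, 4)
  "1518008617" → prefix "151" already present; 7 new (8, 0, 0, 8, 6, 1, 7)
  "151640422" → prefix "151" already present; 6 new (6, 4, 0, 4, 2, 2)
  "65468652" → prefix "6" already present; 7 new (5, 4, 6, 8, 6, 5, 2)
  "6319260884" → prefix "631" already present; 7 new (9, 2, 6, 0, 8, 8, 4)
  "15188560629" → prefix "1518" already present; 7 new (8, 5, 6, 0, 6, 2, 9)
  "612480" → prefix "6" already present; 5 new (1, 2, 4, 8, 0)
  "61525171377" → prefix "61" already present; 9 new (5, 2, 5, 1, 7, 1, 3, 7, 7)
Total nodes = 11 + 9 + 5 + 2 + 7 + 3 + 3 + 3 + 3 + 9 + 9 + 3 + 5 + 7 + 6 + 7 + 7 + 7 + 5 + 9 = 120

120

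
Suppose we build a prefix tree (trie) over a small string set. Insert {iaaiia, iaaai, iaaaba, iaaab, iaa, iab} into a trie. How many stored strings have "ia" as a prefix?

Walk to "ia"; the words in its subtree are exactly those with that prefix.
Matches: "iaa", "iaaab", "iaaaba", "iaaai", "iaaiia", "iab"
Count: 6

6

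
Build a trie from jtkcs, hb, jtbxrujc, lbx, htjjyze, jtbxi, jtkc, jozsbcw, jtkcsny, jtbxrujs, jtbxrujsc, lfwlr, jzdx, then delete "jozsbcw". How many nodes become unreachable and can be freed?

6

Walk "jozsbcw" from the leaf back toward the root, removing each node that no remaining word uses.
The suffix "ozsbcw" (6 nodes) is used only by "jozsbcw"; the node for "j" still has the child "t", so pruning stops there.
Nodes removed: 6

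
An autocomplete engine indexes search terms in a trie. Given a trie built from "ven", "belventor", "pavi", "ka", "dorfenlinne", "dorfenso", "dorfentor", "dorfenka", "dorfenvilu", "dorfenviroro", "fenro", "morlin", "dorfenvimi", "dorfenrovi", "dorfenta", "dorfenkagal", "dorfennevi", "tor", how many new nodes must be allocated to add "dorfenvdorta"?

"dorfenv" is already a path in the trie; the remaining "dorta" must be added.
New nodes needed: |"dorfenvdorta"| − 7 = 12 − 7 = 5.

5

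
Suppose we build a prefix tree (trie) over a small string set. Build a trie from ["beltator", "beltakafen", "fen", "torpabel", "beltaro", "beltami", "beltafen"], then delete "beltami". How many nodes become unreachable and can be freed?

2

A node on "beltami"'s path can go only if nothing else ends at it or branches off below it.
The suffix "mi" (2 nodes) is used only by "beltami"; the node for "belta" still has the child "t", so pruning stops there.
Nodes removed: 2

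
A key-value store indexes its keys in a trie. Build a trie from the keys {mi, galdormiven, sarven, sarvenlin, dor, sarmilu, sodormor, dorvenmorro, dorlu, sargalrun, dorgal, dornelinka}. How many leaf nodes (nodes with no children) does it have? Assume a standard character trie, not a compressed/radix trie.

10

Leaves are exactly the stored words that no other stored word extends.
Those words: "dorgal", "dorlu", "dornelinka", "dorvenmorro", "galdormiven", "mi", "sargalrun", "sarmilu", "sarvenlin", "sodormor"
Leaf count: 10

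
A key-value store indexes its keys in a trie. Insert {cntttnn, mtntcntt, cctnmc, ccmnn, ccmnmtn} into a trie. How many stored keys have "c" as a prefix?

4

Traverse to the node for "c", then collect every word in that subtree.
Matches: "ccmnmtn", "ccmnn", "cctnmc", "cntttnn"
Count: 4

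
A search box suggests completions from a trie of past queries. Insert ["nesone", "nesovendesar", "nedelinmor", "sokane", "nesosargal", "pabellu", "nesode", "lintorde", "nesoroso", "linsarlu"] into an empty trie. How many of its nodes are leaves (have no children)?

Leaves are exactly the stored words that no other stored word extends.
Those words: "linsarlu", "lintorde", "nedelinmor", "nesode", "nesone", "nesoroso", "nesosargal", "nesovendesar", "pabellu", "sokane"
Leaf count: 10

10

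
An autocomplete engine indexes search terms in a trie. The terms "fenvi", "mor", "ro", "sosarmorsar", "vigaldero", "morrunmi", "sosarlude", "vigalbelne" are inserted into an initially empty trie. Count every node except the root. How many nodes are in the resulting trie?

44

Insert word by word; a character creates a node only if that edge doesn't already exist:
  "fenvi" → 5 new (f, e, n, v, i)
  "mor" → 3 new (m, o, r)
  "ro" → 2 new (r, o)
  "sosarmorsar" → 11 new (s, o, s, a, r, m, o, r, s, a, r)
  "vigaldero" → 9 new (v, i, g, a, l, d, e, r, o)
  "morrunmi" → prefix "mor" already present; 5 new (r, u, n, m, i)
  "sosarlude" → prefix "sosar" already present; 4 new (l, u, d, e)
  "vigalbelne" → prefix "vigal" already present; 5 new (b, e, l, n, e)
Total nodes = 5 + 3 + 2 + 11 + 9 + 5 + 4 + 5 = 44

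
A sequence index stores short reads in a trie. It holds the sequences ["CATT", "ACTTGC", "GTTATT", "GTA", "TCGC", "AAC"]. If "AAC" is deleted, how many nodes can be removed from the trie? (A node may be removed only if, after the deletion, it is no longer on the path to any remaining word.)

2

After clearing the end-marker at "AAC", prune upward until reaching a node still needed by another word.
The suffix "AC" (2 nodes) is used only by "AAC"; the node for "A" still has the child "C", so pruning stops there.
Nodes removed: 2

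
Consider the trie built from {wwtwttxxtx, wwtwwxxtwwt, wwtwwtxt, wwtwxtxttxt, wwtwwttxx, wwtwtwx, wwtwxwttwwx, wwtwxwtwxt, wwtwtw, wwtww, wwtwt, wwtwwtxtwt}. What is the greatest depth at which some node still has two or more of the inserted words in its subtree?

Equivalently: take the maximum, over all pairs, of their longest common prefix length.
"wwtwwtxt" and "wwtwwtxtwt" agree on "wwtwwtxt" (8 characters) before diverging; nothing deeper is shared.
Longest shared-prefix length: 8

8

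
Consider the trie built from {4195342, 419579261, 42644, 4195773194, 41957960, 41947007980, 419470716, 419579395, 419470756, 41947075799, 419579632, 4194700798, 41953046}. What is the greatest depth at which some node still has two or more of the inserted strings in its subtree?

Look for the deepest trie node that still has at least two words in its subtree.
"4194700798" and "41947007980" agree on "4194700798" (10 characters) before diverging; nothing deeper is shared.
Longest shared-prefix length: 10

10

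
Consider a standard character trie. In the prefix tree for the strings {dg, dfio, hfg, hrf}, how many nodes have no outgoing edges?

Leaves are exactly the stored words that no other stored word extends.
Those words: "dfio", "dg", "hfg", "hrf"
Leaf count: 4

4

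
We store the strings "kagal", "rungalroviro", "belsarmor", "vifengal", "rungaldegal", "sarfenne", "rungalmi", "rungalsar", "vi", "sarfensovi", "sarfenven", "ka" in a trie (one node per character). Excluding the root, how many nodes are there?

59

Trace insertions, counting only characters that open a new branch:
  "kagal" → 5 new (k, a, g, a, l)
  "rungalroviro" → 12 new (r, u, n, g, a, l, r, o, v, i, r, o)
  "belsarmor" → 9 new (b, e, l, s, a, r, m, o, r)
  "vifengal" → 8 new (v, i, f, e, n, g, a, l)
  "rungaldegal" → prefix "rungal" already present; 5 new (d, e, g, a, l)
  "sarfenne" → 8 new (s, a, r, f, e, n, n, e)
  "rungalmi" → prefix "rungal" already present; 2 new (m, i)
  "rungalsar" → prefix "rungal" already present; 3 new (s, a, r)
  "vi" → prefix "vi" already present; 0 new (none)
  "sarfensovi" → prefix "sarfen" already present; 4 new (s, o, v, i)
  "sarfenven" → prefix "sarfen" already present; 3 new (v, e, n)
  "ka" → prefix "ka" already present; 0 new (none)
Total nodes = 5 + 12 + 9 + 8 + 5 + 8 + 2 + 3 + 0 + 4 + 3 + 0 = 59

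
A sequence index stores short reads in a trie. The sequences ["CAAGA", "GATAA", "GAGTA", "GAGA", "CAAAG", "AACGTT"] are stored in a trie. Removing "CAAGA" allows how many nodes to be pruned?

A node on "CAAGA"'s path can go only if nothing else ends at it or branches off below it.
The suffix "GA" (2 nodes) is used only by "CAAGA"; the node for "CAA" still has the child "A", so pruning stops there.
Nodes removed: 2

2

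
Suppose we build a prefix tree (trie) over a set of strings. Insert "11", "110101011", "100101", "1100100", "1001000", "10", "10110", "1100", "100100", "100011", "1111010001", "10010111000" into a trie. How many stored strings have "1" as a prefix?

12

Walk to "1"; the words in its subtree are exactly those with that prefix.
Words under "1": 10, 100011, 100100, 1001000, 100101, 10010111000, 10110, 11, 1100, 1100100, 110101011, 1111010001
Count: 12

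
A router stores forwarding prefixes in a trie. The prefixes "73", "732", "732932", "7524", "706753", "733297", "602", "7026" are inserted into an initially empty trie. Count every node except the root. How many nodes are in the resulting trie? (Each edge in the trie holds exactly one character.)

23

Insert word by word; a character creates a node only if that edge doesn't already exist:
  "73" → 2 new (7, 3)
  "732" → prefix "73" already present; 1 new (2)
  "732932" → prefix "732" already present; 3 new (9, 3, 2)
  "7524" → prefix "7" already present; 3 new (5, 2, 4)
  "706753" → prefix "7" already present; 5 new (0, 6, 7, 5, 3)
  "733297" → prefix "73" already present; 4 new (3, 2, 9, 7)
  "602" → 3 new (6, 0, 2)
  "7026" → prefix "70" already present; 2 new (2, 6)
Total nodes = 2 + 1 + 3 + 3 + 5 + 4 + 3 + 2 = 23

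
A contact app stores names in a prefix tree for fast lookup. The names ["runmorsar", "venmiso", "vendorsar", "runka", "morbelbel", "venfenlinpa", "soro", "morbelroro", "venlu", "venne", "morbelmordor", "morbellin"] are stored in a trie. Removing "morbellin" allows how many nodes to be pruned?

Walk "morbellin" from the leaf back toward the root, removing each node that no remaining word uses.
The suffix "lin" (3 nodes) is used only by "morbellin"; the node for "morbel" still has the child "b", so pruning stops there.
Nodes removed: 3

3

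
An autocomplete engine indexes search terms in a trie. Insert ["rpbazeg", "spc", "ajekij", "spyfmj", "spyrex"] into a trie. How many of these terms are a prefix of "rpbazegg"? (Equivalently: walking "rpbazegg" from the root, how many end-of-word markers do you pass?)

Walk "rpbazegg" from the root; an end-of-word marker is hit whenever a stored word is a prefix of "rpbazegg".
Prefixes of the query that are stored words: "rpbazeg"
Count: 1

1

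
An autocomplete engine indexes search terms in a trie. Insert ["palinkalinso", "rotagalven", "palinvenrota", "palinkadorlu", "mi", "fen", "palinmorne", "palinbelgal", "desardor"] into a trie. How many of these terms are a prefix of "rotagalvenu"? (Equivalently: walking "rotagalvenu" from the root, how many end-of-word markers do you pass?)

Check each prefix of "rotagalvenu" against the stored set — each match is an end-marker on the path.
Prefixes of the query that are stored words: "rotagalven"
Count: 1

1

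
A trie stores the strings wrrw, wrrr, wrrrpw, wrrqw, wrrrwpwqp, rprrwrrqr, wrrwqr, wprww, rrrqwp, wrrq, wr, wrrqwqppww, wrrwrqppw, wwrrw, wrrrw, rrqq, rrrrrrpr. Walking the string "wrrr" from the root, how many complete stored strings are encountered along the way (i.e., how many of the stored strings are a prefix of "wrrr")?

2

Traverse "wrrr" character by character; count nodes along the way that are marked as word ends.
Prefixes of the query that are stored words: "wr", "wrrr"
Count: 2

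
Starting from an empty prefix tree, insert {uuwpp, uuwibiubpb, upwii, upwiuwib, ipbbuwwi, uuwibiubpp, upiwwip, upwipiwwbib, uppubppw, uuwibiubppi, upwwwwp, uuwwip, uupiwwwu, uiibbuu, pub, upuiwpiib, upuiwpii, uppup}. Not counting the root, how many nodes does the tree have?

78

For each word, the new-node count is its length minus the longest prefix already in the trie:
  "uuwpp" → 5 new (u, u, w, p, p)
  "uuwibiubpb" → prefix "uuw" already present; 7 new (i, b, i, u, b, p, b)
  "upwii" → prefix "u" already present; 4 new (p, w, i, i)
  "upwiuwib" → prefix "upwi" already present; 4 new (u, w, i, b)
  "ipbbuwwi" → 8 new (i, p, b, b, u, w, w, i)
  "uuwibiubpp" → prefix "uuwibiubp" already present; 1 new (p)
  "upiwwip" → prefix "up" already present; 5 new (i, w, w, i, p)
  "upwipiwwbib" → prefix "upwi" already present; 7 new (p, i, w, w, b, i, b)
  "uppubppw" → prefix "up" already present; 6 new (p, u, b, p, p, w)
  "uuwibiubppi" → prefix "uuwibiubpp" already present; 1 new (i)
  "upwwwwp" → prefix "upw" already present; 4 new (w, w, w, p)
  "uuwwip" → prefix "uuw" already present; 3 new (w, i, p)
  "uupiwwwu" → prefix "uu" already present; 6 new (p, i, w, w, w, u)
  "uiibbuu" → prefix "u" already present; 6 new (i, i, b, b, u, u)
  "pub" → 3 new (p, u, b)
  "upuiwpiib" → prefix "up" already present; 7 new (u, i, w, p, i, i, b)
  "upuiwpii" → prefix "upuiwpii" already present; 0 new (none)
  "uppup" → prefix "uppu" already present; 1 new (p)
Total nodes = 5 + 7 + 4 + 4 + 8 + 1 + 5 + 7 + 6 + 1 + 4 + 3 + 6 + 6 + 3 + 7 + 0 + 1 = 78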